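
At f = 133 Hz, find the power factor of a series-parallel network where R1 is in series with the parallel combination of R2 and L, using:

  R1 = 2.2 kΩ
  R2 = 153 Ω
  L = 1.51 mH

Step 1 — Angular frequency: ω = 2π·f = 2π·133 = 835.7 rad/s.
Step 2 — Component impedances:
  R1: Z = R = 2200 Ω
  R2: Z = R = 153 Ω
  L: Z = jωL = j·835.7·0.00151 = 0 + j1.262 Ω
Step 3 — Parallel branch: R2 || L = 1/(1/R2 + 1/L) = 0.01041 + j1.262 Ω.
Step 4 — Series with R1: Z_total = R1 + (R2 || L) = 2200 + j1.262 Ω = 2200∠0.0° Ω.
Step 5 — Power factor: PF = cos(φ) = Re(Z)/|Z| = 2200/2200 = 1.
Step 6 — Type: Im(Z) = 1.262 ⇒ lagging (phase φ = 0.0°).

PF = 1 (lagging, φ = 0.0°)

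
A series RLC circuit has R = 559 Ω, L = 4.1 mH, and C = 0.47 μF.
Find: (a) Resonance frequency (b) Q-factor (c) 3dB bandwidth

Step 1 — Resonance: ω₀ = 1/√(LC) = 1/√(0.0041·4.7e-07) = 2.278e+04 rad/s.
Step 2 — f₀ = ω₀/(2π) = 3626 Hz.
Step 3 — Series Q: Q = ω₀L/R = 2.278e+04·0.0041/559 = 0.1671.
Step 4 — Bandwidth: Δω = ω₀/Q = 1.363e+05 rad/s; BW = Δω/(2π) = 2.17e+04 Hz.

(a) f₀ = 3626 Hz  (b) Q = 0.1671  (c) BW = 2.17e+04 Hz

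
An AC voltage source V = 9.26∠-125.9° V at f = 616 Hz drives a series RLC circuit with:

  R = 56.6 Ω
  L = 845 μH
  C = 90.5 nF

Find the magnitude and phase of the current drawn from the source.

Step 1 — Angular frequency: ω = 2π·f = 2π·616 = 3870 rad/s.
Step 2 — Component impedances:
  R: Z = R = 56.6 Ω
  L: Z = jωL = j·3870·0.000845 = 0 + j3.271 Ω
  C: Z = 1/(jωC) = -j/(ω·C) = 0 - j2855 Ω
Step 3 — Series combination: Z_total = R + L + C = 56.6 - j2852 Ω = 2852∠-88.9° Ω.
Step 4 — Source phasor: V = 9.26∠-125.9° V = -5.43 - j7.501 V.
Step 5 — Ohm's law: I = V / Z_total = (-5.43 - j7.501) / (56.6 - j2852) = 0.002592 - j0.001956 A.
Step 6 — Convert to polar: |I| = 0.003247 A, ∠I = -37.0°.

I = 0.003247∠-37.0° A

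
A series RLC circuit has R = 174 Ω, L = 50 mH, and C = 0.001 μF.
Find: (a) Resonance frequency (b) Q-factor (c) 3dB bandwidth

Step 1 — Resonance condition Im(Z)=0 gives ω₀ = 1/√(LC).
Step 2 — ω₀ = 1/√(0.05·1e-09) = 1.414e+05 rad/s.
Step 3 — f₀ = ω₀/(2π) = 2.251e+04 Hz.
Step 4 — Series Q: Q = ω₀L/R = 1.414e+05·0.05/174 = 40.64.
Step 5 — 3dB bandwidth: Δω = ω₀/Q = 3480 rad/s; BW = Δω/(2π) = 553.9 Hz.

(a) f₀ = 2.251e+04 Hz  (b) Q = 40.64  (c) BW = 553.9 Hz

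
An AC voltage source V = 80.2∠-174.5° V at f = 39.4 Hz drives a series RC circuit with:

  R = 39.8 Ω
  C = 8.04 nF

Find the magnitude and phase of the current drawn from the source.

Step 1 — Angular frequency: ω = 2π·f = 2π·39.4 = 247.6 rad/s.
Step 2 — Component impedances:
  R: Z = R = 39.8 Ω
  C: Z = 1/(jωC) = -j/(ω·C) = 0 - j5.024e+05 Ω
Step 3 — Series combination: Z_total = R + C = 39.8 - j5.024e+05 Ω = 5.024e+05∠-90.0° Ω.
Step 4 — Source phasor: V = 80.2∠-174.5° V = -79.83 - j7.687 V.
Step 5 — Ohm's law: I = V / Z_total = (-79.83 - j7.687) / (39.8 - j5.024e+05) = 1.529e-05 - j0.0001589 A.
Step 6 — Convert to polar: |I| = 0.0001596 A, ∠I = -84.5°.

I = 0.0001596∠-84.5° A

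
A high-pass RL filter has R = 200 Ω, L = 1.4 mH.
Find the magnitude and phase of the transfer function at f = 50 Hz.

Step 1 — Angular frequency: ω = 2π·50 = 314.2 rad/s.
Step 2 — Transfer function: H(jω) = jωL/(R + jωL).
Step 3 — Numerator jωL = j·0.4398; denominator R + jωL = 200 + j0.4398.
Step 4 — H = 4.836e-06 + j0.002199.
Step 5 — Magnitude: |H| = 0.002199 (-53.2 dB); phase: φ = 89.9°.

|H| = 0.002199 (-53.2 dB), φ = 89.9°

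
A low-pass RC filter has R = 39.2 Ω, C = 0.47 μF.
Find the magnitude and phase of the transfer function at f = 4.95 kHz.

Step 1 — Angular frequency: ω = 2π·4950 = 3.11e+04 rad/s.
Step 2 — Transfer function: H(jω) = 1/(1 + jωRC).
Step 3 — Denominator: 1 + jωRC = 1 + j·3.11e+04·39.2·4.7e-07 = 1 + j0.573.
Step 4 — H = 0.7528 - j0.4314.
Step 5 — Magnitude: |H| = 0.8676 (-1.2 dB); phase: φ = -29.8°.

|H| = 0.8676 (-1.2 dB), φ = -29.8°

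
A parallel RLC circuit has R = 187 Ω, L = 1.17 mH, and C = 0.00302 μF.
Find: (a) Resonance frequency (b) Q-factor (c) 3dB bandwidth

Step 1 — Resonance: ω₀ = 1/√(LC) = 1/√(0.00117·3.02e-09) = 5.32e+05 rad/s.
Step 2 — f₀ = ω₀/(2π) = 8.467e+04 Hz.
Step 3 — Parallel Q: Q = R/(ω₀L) = 187/(5.32e+05·0.00117) = 0.3004.
Step 4 — Bandwidth: Δω = ω₀/Q = 1.771e+06 rad/s; BW = Δω/(2π) = 2.818e+05 Hz.

(a) f₀ = 8.467e+04 Hz  (b) Q = 0.3004  (c) BW = 2.818e+05 Hz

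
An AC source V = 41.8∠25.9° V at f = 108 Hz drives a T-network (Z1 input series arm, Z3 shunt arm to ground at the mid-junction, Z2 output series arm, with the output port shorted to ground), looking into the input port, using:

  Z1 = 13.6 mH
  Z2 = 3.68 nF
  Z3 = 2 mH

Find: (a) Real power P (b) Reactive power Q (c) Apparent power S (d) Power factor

Step 1 — Angular frequency: ω = 2π·f = 2π·108 = 678.6 rad/s.
Step 2 — Component impedances:
  Z1: Z = jωL = j·678.6·0.0136 = 0 + j9.229 Ω
  Z2: Z = 1/(jωC) = -j/(ω·C) = 0 - j4.005e+05 Ω
  Z3: Z = jωL = j·678.6·0.002 = 0 + j1.357 Ω
Step 3 — With the output port shorted to ground, the output series arm Z2 runs from the junction to ground; the shunt arm Z3 also runs from the junction to ground. They appear in parallel: Z3 || Z2 = 0 + j1.357 Ω.
Step 4 — Series with input arm Z1: Z_in = Z1 + (Z3 || Z2) = 0 + j10.59 Ω = 10.59∠90.0° Ω.
Step 5 — Source phasor: V = 41.8∠25.9° V = 37.6 + j18.26 V.
Step 6 — Current: I = V / Z = 1.725 - j3.552 A = 3.949∠-64.1° A.
Step 7 — Complex power: S = V·I* = 0 + j165.1 VA.
Step 8 — Real power: P = Re(S) = 0 W.
Step 9 — Reactive power: Q = Im(S) = 165.1 VAR.
Step 10 — Apparent power: |S| = 165.1 VA.
Step 11 — Power factor: PF = P/|S| = 0 (lagging).

(a) P = 0 W  (b) Q = 165.1 VAR  (c) S = 165.1 VA  (d) PF = 0 (lagging)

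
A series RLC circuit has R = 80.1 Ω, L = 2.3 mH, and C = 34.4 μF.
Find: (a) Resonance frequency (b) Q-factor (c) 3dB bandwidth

Step 1 — Resonance: ω₀ = 1/√(LC) = 1/√(0.0023·3.44e-05) = 3555 rad/s.
Step 2 — f₀ = ω₀/(2π) = 565.8 Hz.
Step 3 — Series Q: Q = ω₀L/R = 3555·0.0023/80.1 = 0.1021.
Step 4 — Bandwidth: Δω = ω₀/Q = 3.483e+04 rad/s; BW = Δω/(2π) = 5543 Hz.

(a) f₀ = 565.8 Hz  (b) Q = 0.1021  (c) BW = 5543 Hz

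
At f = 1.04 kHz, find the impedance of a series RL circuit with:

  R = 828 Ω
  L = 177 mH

Step 1 — Angular frequency: ω = 2π·f = 2π·1040 = 6535 rad/s.
Step 2 — Component impedances:
  R: Z = R = 828 Ω
  L: Z = jωL = j·6535·0.177 = 0 + j1157 Ω
Step 3 — Series combination: Z_total = R + L = 828 + j1157 Ω = 1422∠54.4° Ω.

Z = 828 + j1157 Ω = 1422∠54.4° Ω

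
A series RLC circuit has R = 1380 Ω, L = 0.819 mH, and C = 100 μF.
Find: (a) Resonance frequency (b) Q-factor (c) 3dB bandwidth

Step 1 — Resonance: ω₀ = 1/√(LC) = 1/√(0.000819·0.0001) = 3494 rad/s.
Step 2 — f₀ = ω₀/(2π) = 556.1 Hz.
Step 3 — Series Q: Q = ω₀L/R = 3494·0.000819/1380 = 0.002074.
Step 4 — Bandwidth: Δω = ω₀/Q = 1.685e+06 rad/s; BW = Δω/(2π) = 2.682e+05 Hz.

(a) f₀ = 556.1 Hz  (b) Q = 0.002074  (c) BW = 2.682e+05 Hz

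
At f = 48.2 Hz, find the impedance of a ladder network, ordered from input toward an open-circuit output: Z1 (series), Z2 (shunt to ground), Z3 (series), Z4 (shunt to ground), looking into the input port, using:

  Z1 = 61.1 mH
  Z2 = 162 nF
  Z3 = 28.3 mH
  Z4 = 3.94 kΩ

Step 1 — Angular frequency: ω = 2π·f = 2π·48.2 = 302.8 rad/s.
Step 2 — Component impedances:
  Z1: Z = jωL = j·302.8·0.0611 = 0 + j18.5 Ω
  Z2: Z = 1/(jωC) = -j/(ω·C) = 0 - j2.038e+04 Ω
  Z3: Z = jωL = j·302.8·0.0283 = 0 + j8.571 Ω
  Z4: Z = R = 3940 Ω
Step 3 — Ladder network (open output): work backward from the far end, alternating series and parallel combinations. Z_in = 3801 - j708 Ω = 3867∠-10.6° Ω.

Z = 3801 - j708 Ω = 3867∠-10.6° Ω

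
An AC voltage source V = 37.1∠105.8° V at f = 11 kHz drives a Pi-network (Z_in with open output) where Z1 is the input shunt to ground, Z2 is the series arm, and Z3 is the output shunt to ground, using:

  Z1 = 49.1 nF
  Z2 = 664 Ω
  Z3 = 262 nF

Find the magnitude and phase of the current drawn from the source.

Step 1 — Angular frequency: ω = 2π·f = 2π·1.1e+04 = 6.912e+04 rad/s.
Step 2 — Component impedances:
  Z1: Z = 1/(jωC) = -j/(ω·C) = 0 - j294.7 Ω
  Z2: Z = R = 664 Ω
  Z3: Z = 1/(jωC) = -j/(ω·C) = 0 - j55.22 Ω
Step 3 — With open output, the series arm Z2 and the output shunt Z3 appear in series to ground: Z2 + Z3 = 664 - j55.22 Ω.
Step 4 — Parallel with input shunt Z1: Z_in = Z1 || (Z2 + Z3) = 102.4 - j240.7 Ω = 261.6∠-67.0° Ω.
Step 5 — Source phasor: V = 37.1∠105.8° V = -10.1 + j35.7 V.
Step 6 — Ohm's law: I = V / Z_total = (-10.1 + j35.7) / (102.4 - j240.7) = -0.1407 + j0.01786 A.
Step 7 — Convert to polar: |I| = 0.1418 A, ∠I = 172.8°.

I = 0.1418∠172.8° A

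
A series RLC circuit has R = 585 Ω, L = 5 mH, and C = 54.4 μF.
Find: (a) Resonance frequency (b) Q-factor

Step 1 — Resonance condition Im(Z)=0 gives ω₀ = 1/√(LC).
Step 2 — ω₀ = 1/√(0.005·5.44e-05) = 1917 rad/s.
Step 3 — f₀ = ω₀/(2π) = 305.2 Hz.
Step 4 — Series Q: Q = ω₀L/R = 1917·0.005/585 = 0.01639.

(a) f₀ = 305.2 Hz  (b) Q = 0.01639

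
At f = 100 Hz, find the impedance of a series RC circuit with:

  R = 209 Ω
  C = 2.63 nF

Step 1 — Angular frequency: ω = 2π·f = 2π·100 = 628.3 rad/s.
Step 2 — Component impedances:
  R: Z = R = 209 Ω
  C: Z = 1/(jωC) = -j/(ω·C) = 0 - j6.052e+05 Ω
Step 3 — Series combination: Z_total = R + C = 209 - j6.052e+05 Ω = 6.052e+05∠-90.0° Ω.

Z = 209 - j6.052e+05 Ω = 6.052e+05∠-90.0° Ω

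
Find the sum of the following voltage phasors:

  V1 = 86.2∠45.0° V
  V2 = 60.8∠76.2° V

Step 1 — Convert each phasor to rectangular form:
  V1 = 86.2·(cos(45.0°) + j·sin(45.0°)) = 60.95 + j60.95 V
  V2 = 60.8·(cos(76.2°) + j·sin(76.2°)) = 14.5 + j59.04 V
Step 2 — Sum components: V_total = 75.46 + j120 V.
Step 3 — Convert to polar: |V_total| = 141.7 V, ∠V_total = 57.8°.

V_total = 141.7∠57.8° V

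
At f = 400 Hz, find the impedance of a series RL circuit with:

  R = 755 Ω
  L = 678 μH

Step 1 — Angular frequency: ω = 2π·f = 2π·400 = 2513 rad/s.
Step 2 — Component impedances:
  R: Z = R = 755 Ω
  L: Z = jωL = j·2513·0.000678 = 0 + j1.704 Ω
Step 3 — Series combination: Z_total = R + L = 755 + j1.704 Ω = 755∠0.1° Ω.

Z = 755 + j1.704 Ω = 755∠0.1° Ω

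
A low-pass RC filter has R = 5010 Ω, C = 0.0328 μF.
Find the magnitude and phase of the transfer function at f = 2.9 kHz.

Step 1 — Angular frequency: ω = 2π·2900 = 1.822e+04 rad/s.
Step 2 — Transfer function: H(jω) = 1/(1 + jωRC).
Step 3 — Denominator: 1 + jωRC = 1 + j·1.822e+04·5010·3.28e-08 = 1 + j2.994.
Step 4 — H = 0.1003 - j0.3005.
Step 5 — Magnitude: |H| = 0.3168 (-10.0 dB); phase: φ = -71.5°.

|H| = 0.3168 (-10.0 dB), φ = -71.5°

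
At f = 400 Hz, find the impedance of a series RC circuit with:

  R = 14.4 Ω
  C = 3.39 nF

Step 1 — Angular frequency: ω = 2π·f = 2π·400 = 2513 rad/s.
Step 2 — Component impedances:
  R: Z = R = 14.4 Ω
  C: Z = 1/(jωC) = -j/(ω·C) = 0 - j1.174e+05 Ω
Step 3 — Series combination: Z_total = R + C = 14.4 - j1.174e+05 Ω = 1.174e+05∠-90.0° Ω.

Z = 14.4 - j1.174e+05 Ω = 1.174e+05∠-90.0° Ω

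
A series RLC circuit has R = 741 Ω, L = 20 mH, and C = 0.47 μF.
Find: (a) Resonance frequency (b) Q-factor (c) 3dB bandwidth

Step 1 — Resonance condition Im(Z)=0 gives ω₀ = 1/√(LC).
Step 2 — ω₀ = 1/√(0.02·4.7e-07) = 1.031e+04 rad/s.
Step 3 — f₀ = ω₀/(2π) = 1642 Hz.
Step 4 — Series Q: Q = ω₀L/R = 1.031e+04·0.02/741 = 0.2784.
Step 5 — 3dB bandwidth: Δω = ω₀/Q = 3.705e+04 rad/s; BW = Δω/(2π) = 5897 Hz.

(a) f₀ = 1642 Hz  (b) Q = 0.2784  (c) BW = 5897 Hz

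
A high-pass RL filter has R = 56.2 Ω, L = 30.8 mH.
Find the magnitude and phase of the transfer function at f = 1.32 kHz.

Step 1 — Angular frequency: ω = 2π·1320 = 8294 rad/s.
Step 2 — Transfer function: H(jω) = jωL/(R + jωL).
Step 3 — Numerator jωL = j·255.4; denominator R + jωL = 56.2 + j255.4.
Step 4 — H = 0.9538 + j0.2098.
Step 5 — Magnitude: |H| = 0.9766 (-0.2 dB); phase: φ = 12.4°.

|H| = 0.9766 (-0.2 dB), φ = 12.4°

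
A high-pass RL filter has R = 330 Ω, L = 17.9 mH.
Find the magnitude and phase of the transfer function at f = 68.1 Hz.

Step 1 — Angular frequency: ω = 2π·68.1 = 427.9 rad/s.
Step 2 — Transfer function: H(jω) = jωL/(R + jωL).
Step 3 — Numerator jωL = j·7.659; denominator R + jωL = 330 + j7.659.
Step 4 — H = 0.0005384 + j0.0232.
Step 5 — Magnitude: |H| = 0.0232 (-32.7 dB); phase: φ = 88.7°.

|H| = 0.0232 (-32.7 dB), φ = 88.7°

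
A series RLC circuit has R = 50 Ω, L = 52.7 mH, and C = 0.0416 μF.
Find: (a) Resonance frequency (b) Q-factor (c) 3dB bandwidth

Step 1 — Resonance condition Im(Z)=0 gives ω₀ = 1/√(LC).
Step 2 — ω₀ = 1/√(0.0527·4.16e-08) = 2.136e+04 rad/s.
Step 3 — f₀ = ω₀/(2π) = 3399 Hz.
Step 4 — Series Q: Q = ω₀L/R = 2.136e+04·0.0527/50 = 22.51.
Step 5 — 3dB bandwidth: Δω = ω₀/Q = 948.8 rad/s; BW = Δω/(2π) = 151 Hz.

(a) f₀ = 3399 Hz  (b) Q = 22.51  (c) BW = 151 Hz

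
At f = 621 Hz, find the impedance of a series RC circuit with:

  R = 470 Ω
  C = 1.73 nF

Step 1 — Angular frequency: ω = 2π·f = 2π·621 = 3902 rad/s.
Step 2 — Component impedances:
  R: Z = R = 470 Ω
  C: Z = 1/(jωC) = -j/(ω·C) = 0 - j1.481e+05 Ω
Step 3 — Series combination: Z_total = R + C = 470 - j1.481e+05 Ω = 1.481e+05∠-89.8° Ω.

Z = 470 - j1.481e+05 Ω = 1.481e+05∠-89.8° Ω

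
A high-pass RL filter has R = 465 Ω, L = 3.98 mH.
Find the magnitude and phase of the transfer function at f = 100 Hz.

Step 1 — Angular frequency: ω = 2π·100 = 628.3 rad/s.
Step 2 — Transfer function: H(jω) = jωL/(R + jωL).
Step 3 — Numerator jωL = j·2.501; denominator R + jωL = 465 + j2.501.
Step 4 — H = 2.892e-05 + j0.005378.
Step 5 — Magnitude: |H| = 0.005378 (-45.4 dB); phase: φ = 89.7°.

|H| = 0.005378 (-45.4 dB), φ = 89.7°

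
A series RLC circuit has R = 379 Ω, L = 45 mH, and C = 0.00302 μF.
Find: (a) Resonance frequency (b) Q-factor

Step 1 — Resonance condition Im(Z)=0 gives ω₀ = 1/√(LC).
Step 2 — ω₀ = 1/√(0.045·3.02e-09) = 8.578e+04 rad/s.
Step 3 — f₀ = ω₀/(2π) = 1.365e+04 Hz.
Step 4 — Series Q: Q = ω₀L/R = 8.578e+04·0.045/379 = 10.19.

(a) f₀ = 1.365e+04 Hz  (b) Q = 10.19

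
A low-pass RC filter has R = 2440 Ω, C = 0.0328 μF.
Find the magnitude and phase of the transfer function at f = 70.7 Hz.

Step 1 — Angular frequency: ω = 2π·70.7 = 444.2 rad/s.
Step 2 — Transfer function: H(jω) = 1/(1 + jωRC).
Step 3 — Denominator: 1 + jωRC = 1 + j·444.2·2440·3.28e-08 = 1 + j0.03555.
Step 4 — H = 0.9987 - j0.03551.
Step 5 — Magnitude: |H| = 0.9994 (-0.0 dB); phase: φ = -2.0°.

|H| = 0.9994 (-0.0 dB), φ = -2.0°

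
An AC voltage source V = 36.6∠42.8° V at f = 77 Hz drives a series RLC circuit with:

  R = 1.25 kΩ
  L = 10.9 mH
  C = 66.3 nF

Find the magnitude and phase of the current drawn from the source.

Step 1 — Angular frequency: ω = 2π·f = 2π·77 = 483.8 rad/s.
Step 2 — Component impedances:
  R: Z = R = 1250 Ω
  L: Z = jωL = j·483.8·0.0109 = 0 + j5.273 Ω
  C: Z = 1/(jωC) = -j/(ω·C) = 0 - j3.118e+04 Ω
Step 3 — Series combination: Z_total = R + L + C = 1250 - j3.117e+04 Ω = 3.12e+04∠-87.7° Ω.
Step 4 — Source phasor: V = 36.6∠42.8° V = 26.85 + j24.87 V.
Step 5 — Ohm's law: I = V / Z_total = (26.85 + j24.87) / (1250 - j3.117e+04) = -0.000762 + j0.0008921 A.
Step 6 — Convert to polar: |I| = 0.001173 A, ∠I = 130.5°.

I = 0.001173∠130.5° A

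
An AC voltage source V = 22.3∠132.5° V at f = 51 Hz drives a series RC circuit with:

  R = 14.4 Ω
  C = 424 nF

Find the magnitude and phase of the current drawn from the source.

Step 1 — Angular frequency: ω = 2π·f = 2π·51 = 320.4 rad/s.
Step 2 — Component impedances:
  R: Z = R = 14.4 Ω
  C: Z = 1/(jωC) = -j/(ω·C) = 0 - j7360 Ω
Step 3 — Series combination: Z_total = R + C = 14.4 - j7360 Ω = 7360∠-89.9° Ω.
Step 4 — Source phasor: V = 22.3∠132.5° V = -15.07 + j16.44 V.
Step 5 — Ohm's law: I = V / Z_total = (-15.07 + j16.44) / (14.4 - j7360) = -0.002238 - j0.002043 A.
Step 6 — Convert to polar: |I| = 0.00303 A, ∠I = -137.6°.

I = 0.00303∠-137.6° A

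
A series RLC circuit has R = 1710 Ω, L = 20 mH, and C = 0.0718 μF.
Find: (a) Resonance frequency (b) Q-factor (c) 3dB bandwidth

Step 1 — Resonance: ω₀ = 1/√(LC) = 1/√(0.02·7.18e-08) = 2.639e+04 rad/s.
Step 2 — f₀ = ω₀/(2π) = 4200 Hz.
Step 3 — Series Q: Q = ω₀L/R = 2.639e+04·0.02/1710 = 0.3086.
Step 4 — Bandwidth: Δω = ω₀/Q = 8.55e+04 rad/s; BW = Δω/(2π) = 1.361e+04 Hz.

(a) f₀ = 4200 Hz  (b) Q = 0.3086  (c) BW = 1.361e+04 Hz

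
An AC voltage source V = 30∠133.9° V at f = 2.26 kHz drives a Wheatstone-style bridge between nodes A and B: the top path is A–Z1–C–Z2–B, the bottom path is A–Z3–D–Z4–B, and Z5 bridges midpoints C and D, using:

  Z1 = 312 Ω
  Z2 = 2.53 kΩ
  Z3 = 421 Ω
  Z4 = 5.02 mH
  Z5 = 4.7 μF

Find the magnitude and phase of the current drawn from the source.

Step 1 — Angular frequency: ω = 2π·f = 2π·2260 = 1.42e+04 rad/s.
Step 2 — Component impedances:
  Z1: Z = R = 312 Ω
  Z2: Z = R = 2530 Ω
  Z3: Z = R = 421 Ω
  Z4: Z = jωL = j·1.42e+04·0.00502 = 0 + j71.28 Ω
  Z5: Z = 1/(jωC) = -j/(ω·C) = 0 - j14.98 Ω
Step 3 — Bridge requires nodal analysis (the Z5 bridge couples midpoints C and D, so the two paths cannot be reduced to a simple series/parallel combination). Setting node B to ground and injecting 1 A at node A, the 3-node admittance system at A, C, D solves to V_A = Z_AB = 180.9 + j66.3 Ω = 192.6∠20.1° Ω.
Step 4 — Source phasor: V = 30∠133.9° V = -20.8 + j21.62 V.
Step 5 — Ohm's law: I = V / Z_total = (-20.8 + j21.62) / (180.9 + j66.3) = -0.06277 + j0.1425 A.
Step 6 — Convert to polar: |I| = 0.1557 A, ∠I = 113.8°.

I = 0.1557∠113.8° A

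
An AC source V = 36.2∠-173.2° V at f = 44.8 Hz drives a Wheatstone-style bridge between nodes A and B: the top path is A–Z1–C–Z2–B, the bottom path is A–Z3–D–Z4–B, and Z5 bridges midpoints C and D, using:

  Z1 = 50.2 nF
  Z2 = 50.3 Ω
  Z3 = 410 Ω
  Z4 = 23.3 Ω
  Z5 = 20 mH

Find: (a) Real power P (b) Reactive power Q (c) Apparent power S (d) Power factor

Step 1 — Angular frequency: ω = 2π·f = 2π·44.8 = 281.5 rad/s.
Step 2 — Component impedances:
  Z1: Z = 1/(jωC) = -j/(ω·C) = 0 - j7.077e+04 Ω
  Z2: Z = R = 50.3 Ω
  Z3: Z = R = 410 Ω
  Z4: Z = R = 23.3 Ω
  Z5: Z = jωL = j·281.5·0.02 = 0 + j5.63 Ω
Step 3 — Bridge requires nodal analysis (the Z5 bridge couples midpoints C and D, so the two paths cannot be reduced to a simple series/parallel combination). Setting node B to ground and injecting 1 A at node A, the 3-node admittance system at A, C, D solves to V_A = Z_AB = 426 - j1.816 Ω = 426∠-0.2° Ω.
Step 4 — Source phasor: V = 36.2∠-173.2° V = -35.95 - j4.286 V.
Step 5 — Current: I = V / Z = -0.08434 - j0.01042 A = 0.08498∠-173.0° A.
Step 6 — Complex power: S = V·I* = 3.076 - j0.01312 VA.
Step 7 — Real power: P = Re(S) = 3.076 W.
Step 8 — Reactive power: Q = Im(S) = -0.01312 VAR.
Step 9 — Apparent power: |S| = 3.076 VA.
Step 10 — Power factor: PF = P/|S| = 1 (leading).

(a) P = 3.076 W  (b) Q = -0.01312 VAR  (c) S = 3.076 VA  (d) PF = 1 (leading)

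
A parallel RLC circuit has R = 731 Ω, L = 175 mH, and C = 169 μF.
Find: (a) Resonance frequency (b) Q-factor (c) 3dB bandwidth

Step 1 — Resonance: ω₀ = 1/√(LC) = 1/√(0.175·0.000169) = 183.9 rad/s.
Step 2 — f₀ = ω₀/(2π) = 29.27 Hz.
Step 3 — Parallel Q: Q = R/(ω₀L) = 731/(183.9·0.175) = 22.72.
Step 4 — Bandwidth: Δω = ω₀/Q = 8.095 rad/s; BW = Δω/(2π) = 1.288 Hz.

(a) f₀ = 29.27 Hz  (b) Q = 22.72  (c) BW = 1.288 Hz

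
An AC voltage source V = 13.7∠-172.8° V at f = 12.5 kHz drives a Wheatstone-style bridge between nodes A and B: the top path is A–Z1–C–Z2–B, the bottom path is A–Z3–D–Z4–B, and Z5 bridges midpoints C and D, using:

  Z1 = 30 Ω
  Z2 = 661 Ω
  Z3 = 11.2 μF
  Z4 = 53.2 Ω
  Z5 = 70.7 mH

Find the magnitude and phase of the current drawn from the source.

Step 1 — Angular frequency: ω = 2π·f = 2π·1.25e+04 = 7.854e+04 rad/s.
Step 2 — Component impedances:
  Z1: Z = R = 30 Ω
  Z2: Z = R = 661 Ω
  Z3: Z = 1/(jωC) = -j/(ω·C) = 0 - j1.137 Ω
  Z4: Z = R = 53.2 Ω
  Z5: Z = jωL = j·7.854e+04·0.0707 = 0 + j5553 Ω
Step 3 — Bridge requires nodal analysis (the Z5 bridge couples midpoints C and D, so the two paths cannot be reduced to a simple series/parallel combination). Setting node B to ground and injecting 1 A at node A, the 3-node admittance system at A, C, D solves to V_A = Z_AB = 49.4 - j0.9795 Ω = 49.41∠-1.1° Ω.
Step 4 — Source phasor: V = 13.7∠-172.8° V = -13.59 - j1.717 V.
Step 5 — Ohm's law: I = V / Z_total = (-13.59 - j1.717) / (49.4 - j0.9795) = -0.2744 - j0.0402 A.
Step 6 — Convert to polar: |I| = 0.2773 A, ∠I = -171.7°.

I = 0.2773∠-171.7° A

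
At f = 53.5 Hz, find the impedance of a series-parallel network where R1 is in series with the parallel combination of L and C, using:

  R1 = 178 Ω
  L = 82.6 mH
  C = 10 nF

Step 1 — Angular frequency: ω = 2π·f = 2π·53.5 = 336.2 rad/s.
Step 2 — Component impedances:
  R1: Z = R = 178 Ω
  L: Z = jωL = j·336.2·0.0826 = 0 + j27.77 Ω
  C: Z = 1/(jωC) = -j/(ω·C) = 0 - j2.975e+05 Ω
Step 3 — Parallel branch: L || C = 1/(1/L + 1/C) = 0 + j27.77 Ω.
Step 4 — Series with R1: Z_total = R1 + (L || C) = 178 + j27.77 Ω = 180.2∠8.9° Ω.

Z = 178 + j27.77 Ω = 180.2∠8.9° Ω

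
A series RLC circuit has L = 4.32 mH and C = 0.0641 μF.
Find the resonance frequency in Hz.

Step 1 — Resonance condition Im(Z)=0 gives ω₀ = 1/√(LC).
Step 2 — ω₀ = 1/√(0.00432·6.41e-08) = 6.009e+04 rad/s.
Step 3 — f₀ = ω₀/(2π) = 9564 Hz.

f₀ = 9564 Hz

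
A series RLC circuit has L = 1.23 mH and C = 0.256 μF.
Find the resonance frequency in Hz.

Step 1 — Resonance condition Im(Z)=0 gives ω₀ = 1/√(LC).
Step 2 — ω₀ = 1/√(0.00123·2.56e-07) = 5.635e+04 rad/s.
Step 3 — f₀ = ω₀/(2π) = 8969 Hz.

f₀ = 8969 Hz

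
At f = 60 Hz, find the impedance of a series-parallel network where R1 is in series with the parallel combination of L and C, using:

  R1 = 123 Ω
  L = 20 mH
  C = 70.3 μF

Step 1 — Angular frequency: ω = 2π·f = 2π·60 = 377 rad/s.
Step 2 — Component impedances:
  R1: Z = R = 123 Ω
  L: Z = jωL = j·377·0.02 = 0 + j7.54 Ω
  C: Z = 1/(jωC) = -j/(ω·C) = 0 - j37.73 Ω
Step 3 — Parallel branch: L || C = 1/(1/L + 1/C) = 0 + j9.423 Ω.
Step 4 — Series with R1: Z_total = R1 + (L || C) = 123 + j9.423 Ω = 123.4∠4.4° Ω.

Z = 123 + j9.423 Ω = 123.4∠4.4° Ω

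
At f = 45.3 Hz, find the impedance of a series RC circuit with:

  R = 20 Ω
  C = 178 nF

Step 1 — Angular frequency: ω = 2π·f = 2π·45.3 = 284.6 rad/s.
Step 2 — Component impedances:
  R: Z = R = 20 Ω
  C: Z = 1/(jωC) = -j/(ω·C) = 0 - j1.974e+04 Ω
Step 3 — Series combination: Z_total = R + C = 20 - j1.974e+04 Ω = 1.974e+04∠-89.9° Ω.

Z = 20 - j1.974e+04 Ω = 1.974e+04∠-89.9° Ω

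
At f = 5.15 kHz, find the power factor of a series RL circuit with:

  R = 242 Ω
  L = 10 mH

Step 1 — Angular frequency: ω = 2π·f = 2π·5150 = 3.236e+04 rad/s.
Step 2 — Component impedances:
  R: Z = R = 242 Ω
  L: Z = jωL = j·3.236e+04·0.01 = 0 + j323.6 Ω
Step 3 — Series combination: Z_total = R + L = 242 + j323.6 Ω = 404.1∠53.2° Ω.
Step 4 — Power factor: PF = cos(φ) = Re(Z)/|Z| = 242/404.1 = 0.5989.
Step 5 — Type: Im(Z) = 323.6 ⇒ lagging (phase φ = 53.2°).

PF = 0.5989 (lagging, φ = 53.2°)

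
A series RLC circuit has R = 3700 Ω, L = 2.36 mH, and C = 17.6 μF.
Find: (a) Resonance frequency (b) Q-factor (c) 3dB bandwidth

Step 1 — Resonance: ω₀ = 1/√(LC) = 1/√(0.00236·1.76e-05) = 4907 rad/s.
Step 2 — f₀ = ω₀/(2π) = 780.9 Hz.
Step 3 — Series Q: Q = ω₀L/R = 4907·0.00236/3700 = 0.00313.
Step 4 — Bandwidth: Δω = ω₀/Q = 1.568e+06 rad/s; BW = Δω/(2π) = 2.495e+05 Hz.

(a) f₀ = 780.9 Hz  (b) Q = 0.00313  (c) BW = 2.495e+05 Hz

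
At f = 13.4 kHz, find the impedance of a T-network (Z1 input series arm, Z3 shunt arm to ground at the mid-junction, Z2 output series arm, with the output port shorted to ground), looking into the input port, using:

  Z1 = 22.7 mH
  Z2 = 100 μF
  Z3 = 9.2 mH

Step 1 — Angular frequency: ω = 2π·f = 2π·1.34e+04 = 8.419e+04 rad/s.
Step 2 — Component impedances:
  Z1: Z = jωL = j·8.419e+04·0.0227 = 0 + j1911 Ω
  Z2: Z = 1/(jωC) = -j/(ω·C) = 0 - j0.1188 Ω
  Z3: Z = jωL = j·8.419e+04·0.0092 = 0 + j774.6 Ω
Step 3 — With the output port shorted to ground, the output series arm Z2 runs from the junction to ground; the shunt arm Z3 also runs from the junction to ground. They appear in parallel: Z3 || Z2 = 0 - j0.1188 Ω.
Step 4 — Series with input arm Z1: Z_in = Z1 + (Z3 || Z2) = 0 + j1911 Ω = 1911∠90.0° Ω.

Z = 0 + j1911 Ω = 1911∠90.0° Ω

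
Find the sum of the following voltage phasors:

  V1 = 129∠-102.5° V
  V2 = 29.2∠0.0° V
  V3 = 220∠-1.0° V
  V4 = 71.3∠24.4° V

Step 1 — Convert each phasor to rectangular form:
  V1 = 129·(cos(-102.5°) + j·sin(-102.5°)) = -27.92 - j125.9 V
  V2 = 29.2·(cos(0.0°) + j·sin(0.0°)) = 29.2 V
  V3 = 220·(cos(-1.0°) + j·sin(-1.0°)) = 220 - j3.84 V
  V4 = 71.3·(cos(24.4°) + j·sin(24.4°)) = 64.93 + j29.45 V
Step 2 — Sum components: V_total = 286.2 - j100.3 V.
Step 3 — Convert to polar: |V_total| = 303.3 V, ∠V_total = -19.3°.

V_total = 303.3∠-19.3° V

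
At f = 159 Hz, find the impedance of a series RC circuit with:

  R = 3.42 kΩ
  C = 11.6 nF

Step 1 — Angular frequency: ω = 2π·f = 2π·159 = 999 rad/s.
Step 2 — Component impedances:
  R: Z = R = 3420 Ω
  C: Z = 1/(jωC) = -j/(ω·C) = 0 - j8.629e+04 Ω
Step 3 — Series combination: Z_total = R + C = 3420 - j8.629e+04 Ω = 8.636e+04∠-87.7° Ω.

Z = 3420 - j8.629e+04 Ω = 8.636e+04∠-87.7° Ω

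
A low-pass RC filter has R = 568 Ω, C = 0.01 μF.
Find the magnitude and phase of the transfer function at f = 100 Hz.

Step 1 — Angular frequency: ω = 2π·100 = 628.3 rad/s.
Step 2 — Transfer function: H(jω) = 1/(1 + jωRC).
Step 3 — Denominator: 1 + jωRC = 1 + j·628.3·568·1e-08 = 1 + j0.003569.
Step 4 — H = 1 - j0.003569.
Step 5 — Magnitude: |H| = 1 (-0.0 dB); phase: φ = -0.2°.

|H| = 1 (-0.0 dB), φ = -0.2°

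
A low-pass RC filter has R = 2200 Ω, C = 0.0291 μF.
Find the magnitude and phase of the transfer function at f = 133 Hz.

Step 1 — Angular frequency: ω = 2π·133 = 835.7 rad/s.
Step 2 — Transfer function: H(jω) = 1/(1 + jωRC).
Step 3 — Denominator: 1 + jωRC = 1 + j·835.7·2200·2.91e-08 = 1 + j0.0535.
Step 4 — H = 0.9971 - j0.05335.
Step 5 — Magnitude: |H| = 0.9986 (-0.0 dB); phase: φ = -3.1°.

|H| = 0.9986 (-0.0 dB), φ = -3.1°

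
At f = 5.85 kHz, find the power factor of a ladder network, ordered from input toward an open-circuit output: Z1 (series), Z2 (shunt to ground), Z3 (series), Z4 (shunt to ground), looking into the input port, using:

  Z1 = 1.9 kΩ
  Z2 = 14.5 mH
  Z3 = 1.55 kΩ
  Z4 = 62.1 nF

Step 1 — Angular frequency: ω = 2π·f = 2π·5850 = 3.676e+04 rad/s.
Step 2 — Component impedances:
  Z1: Z = R = 1900 Ω
  Z2: Z = jωL = j·3.676e+04·0.0145 = 0 + j533 Ω
  Z3: Z = R = 1550 Ω
  Z4: Z = 1/(jωC) = -j/(ω·C) = 0 - j438.1 Ω
Step 3 — Ladder network (open output): work backward from the far end, alternating series and parallel combinations. Z_in = 2083 + j521.8 Ω = 2147∠14.1° Ω.
Step 4 — Power factor: PF = cos(φ) = Re(Z)/|Z| = 2082.6/2147 = 0.97.
Step 5 — Type: Im(Z) = 521.8 ⇒ lagging (phase φ = 14.1°).

PF = 0.97 (lagging, φ = 14.1°)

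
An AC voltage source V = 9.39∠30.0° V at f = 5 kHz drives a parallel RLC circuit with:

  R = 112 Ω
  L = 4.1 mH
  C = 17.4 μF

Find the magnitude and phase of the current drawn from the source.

Step 1 — Angular frequency: ω = 2π·f = 2π·5000 = 3.142e+04 rad/s.
Step 2 — Component impedances:
  R: Z = R = 112 Ω
  L: Z = jωL = j·3.142e+04·0.0041 = 0 + j128.8 Ω
  C: Z = 1/(jωC) = -j/(ω·C) = 0 - j1.829 Ω
Step 3 — Parallel combination: 1/Z_total = 1/R + 1/L + 1/C; Z_total = 0.03074 - j1.855 Ω = 1.855∠-89.1° Ω.
Step 4 — Source phasor: V = 9.39∠30.0° V = 8.132 + j4.695 V.
Step 5 — Ohm's law: I = V / Z_total = (8.132 + j4.695) / (0.03074 - j1.855) = -2.457 + j4.424 A.
Step 6 — Convert to polar: |I| = 5.061 A, ∠I = 119.1°.

I = 5.061∠119.1° A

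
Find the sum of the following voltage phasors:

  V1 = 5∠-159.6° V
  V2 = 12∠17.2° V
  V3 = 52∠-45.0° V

Step 1 — Convert each phasor to rectangular form:
  V1 = 5·(cos(-159.6°) + j·sin(-159.6°)) = -4.686 - j1.743 V
  V2 = 12·(cos(17.2°) + j·sin(17.2°)) = 11.46 + j3.548 V
  V3 = 52·(cos(-45.0°) + j·sin(-45.0°)) = 36.77 - j36.77 V
Step 2 — Sum components: V_total = 43.55 - j34.96 V.
Step 3 — Convert to polar: |V_total| = 55.85 V, ∠V_total = -38.8°.

V_total = 55.85∠-38.8° V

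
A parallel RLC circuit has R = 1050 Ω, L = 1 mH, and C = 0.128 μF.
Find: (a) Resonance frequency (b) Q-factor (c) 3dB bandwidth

Step 1 — Resonance: ω₀ = 1/√(LC) = 1/√(0.001·1.28e-07) = 8.839e+04 rad/s.
Step 2 — f₀ = ω₀/(2π) = 1.407e+04 Hz.
Step 3 — Parallel Q: Q = R/(ω₀L) = 1050/(8.839e+04·0.001) = 11.88.
Step 4 — Bandwidth: Δω = ω₀/Q = 7440 rad/s; BW = Δω/(2π) = 1184 Hz.

(a) f₀ = 1.407e+04 Hz  (b) Q = 11.88  (c) BW = 1184 Hz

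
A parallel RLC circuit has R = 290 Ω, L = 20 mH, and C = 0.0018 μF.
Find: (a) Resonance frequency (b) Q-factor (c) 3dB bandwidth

Step 1 — Resonance: ω₀ = 1/√(LC) = 1/√(0.02·1.8e-09) = 1.667e+05 rad/s.
Step 2 — f₀ = ω₀/(2π) = 2.653e+04 Hz.
Step 3 — Parallel Q: Q = R/(ω₀L) = 290/(1.667e+05·0.02) = 0.087.
Step 4 — Bandwidth: Δω = ω₀/Q = 1.916e+06 rad/s; BW = Δω/(2π) = 3.049e+05 Hz.

(a) f₀ = 2.653e+04 Hz  (b) Q = 0.087  (c) BW = 3.049e+05 Hz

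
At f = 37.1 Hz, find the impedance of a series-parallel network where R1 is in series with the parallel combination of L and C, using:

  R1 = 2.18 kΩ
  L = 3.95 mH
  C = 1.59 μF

Step 1 — Angular frequency: ω = 2π·f = 2π·37.1 = 233.1 rad/s.
Step 2 — Component impedances:
  R1: Z = R = 2180 Ω
  L: Z = jωL = j·233.1·0.00395 = 0 + j0.9208 Ω
  C: Z = 1/(jωC) = -j/(ω·C) = 0 - j2698 Ω
Step 3 — Parallel branch: L || C = 1/(1/L + 1/C) = 0 + j0.9211 Ω.
Step 4 — Series with R1: Z_total = R1 + (L || C) = 2180 + j0.9211 Ω = 2180∠0.0° Ω.

Z = 2180 + j0.9211 Ω = 2180∠0.0° Ω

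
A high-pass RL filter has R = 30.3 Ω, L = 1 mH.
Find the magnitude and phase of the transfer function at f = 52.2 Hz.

Step 1 — Angular frequency: ω = 2π·52.2 = 328 rad/s.
Step 2 — Transfer function: H(jω) = jωL/(R + jωL).
Step 3 — Numerator jωL = j·0.328; denominator R + jωL = 30.3 + j0.328.
Step 4 — H = 0.0001172 + j0.01082.
Step 5 — Magnitude: |H| = 0.01082 (-39.3 dB); phase: φ = 89.4°.

|H| = 0.01082 (-39.3 dB), φ = 89.4°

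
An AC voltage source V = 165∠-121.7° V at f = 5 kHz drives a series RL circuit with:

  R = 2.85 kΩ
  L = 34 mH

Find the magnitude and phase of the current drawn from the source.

Step 1 — Angular frequency: ω = 2π·f = 2π·5000 = 3.142e+04 rad/s.
Step 2 — Component impedances:
  R: Z = R = 2850 Ω
  L: Z = jωL = j·3.142e+04·0.034 = 0 + j1068 Ω
Step 3 — Series combination: Z_total = R + L = 2850 + j1068 Ω = 3044∠20.5° Ω.
Step 4 — Source phasor: V = 165∠-121.7° V = -86.7 - j140.4 V.
Step 5 — Ohm's law: I = V / Z_total = (-86.7 - j140.4) / (2850 + j1068) = -0.04286 - j0.03319 A.
Step 6 — Convert to polar: |I| = 0.05421 A, ∠I = -142.2°.

I = 0.05421∠-142.2° A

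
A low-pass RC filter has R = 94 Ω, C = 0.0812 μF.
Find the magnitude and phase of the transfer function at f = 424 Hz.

Step 1 — Angular frequency: ω = 2π·424 = 2664 rad/s.
Step 2 — Transfer function: H(jω) = 1/(1 + jωRC).
Step 3 — Denominator: 1 + jωRC = 1 + j·2664·94·8.12e-08 = 1 + j0.02033.
Step 4 — H = 0.9996 - j0.02033.
Step 5 — Magnitude: |H| = 0.9998 (-0.0 dB); phase: φ = -1.2°.

|H| = 0.9998 (-0.0 dB), φ = -1.2°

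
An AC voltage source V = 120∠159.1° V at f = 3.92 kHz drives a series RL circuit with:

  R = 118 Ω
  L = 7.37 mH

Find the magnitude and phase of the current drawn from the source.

Step 1 — Angular frequency: ω = 2π·f = 2π·3920 = 2.463e+04 rad/s.
Step 2 — Component impedances:
  R: Z = R = 118 Ω
  L: Z = jωL = j·2.463e+04·0.00737 = 0 + j181.5 Ω
Step 3 — Series combination: Z_total = R + L = 118 + j181.5 Ω = 216.5∠57.0° Ω.
Step 4 — Source phasor: V = 120∠159.1° V = -112.1 + j42.81 V.
Step 5 — Ohm's law: I = V / Z_total = (-112.1 + j42.81) / (118 + j181.5) = -0.1164 + j0.5419 A.
Step 6 — Convert to polar: |I| = 0.5543 A, ∠I = 102.1°.

I = 0.5543∠102.1° A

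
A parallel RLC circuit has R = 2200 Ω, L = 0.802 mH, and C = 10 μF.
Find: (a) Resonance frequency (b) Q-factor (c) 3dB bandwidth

Step 1 — Resonance: ω₀ = 1/√(LC) = 1/√(0.000802·1e-05) = 1.117e+04 rad/s.
Step 2 — f₀ = ω₀/(2π) = 1777 Hz.
Step 3 — Parallel Q: Q = R/(ω₀L) = 2200/(1.117e+04·0.000802) = 245.7.
Step 4 — Bandwidth: Δω = ω₀/Q = 45.45 rad/s; BW = Δω/(2π) = 7.234 Hz.

(a) f₀ = 1777 Hz  (b) Q = 245.7  (c) BW = 7.234 Hz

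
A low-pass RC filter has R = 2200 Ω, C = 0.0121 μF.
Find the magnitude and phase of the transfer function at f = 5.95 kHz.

Step 1 — Angular frequency: ω = 2π·5950 = 3.738e+04 rad/s.
Step 2 — Transfer function: H(jω) = 1/(1 + jωRC).
Step 3 — Denominator: 1 + jωRC = 1 + j·3.738e+04·2200·1.21e-08 = 1 + j0.9952.
Step 4 — H = 0.5024 - j0.5.
Step 5 — Magnitude: |H| = 0.7088 (-3.0 dB); phase: φ = -44.9°.

|H| = 0.7088 (-3.0 dB), φ = -44.9°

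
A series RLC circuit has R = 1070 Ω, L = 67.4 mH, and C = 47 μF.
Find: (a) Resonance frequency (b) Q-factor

Step 1 — Resonance condition Im(Z)=0 gives ω₀ = 1/√(LC).
Step 2 — ω₀ = 1/√(0.0674·4.7e-05) = 561.9 rad/s.
Step 3 — f₀ = ω₀/(2π) = 89.42 Hz.
Step 4 — Series Q: Q = ω₀L/R = 561.9·0.0674/1070 = 0.03539.

(a) f₀ = 89.42 Hz  (b) Q = 0.03539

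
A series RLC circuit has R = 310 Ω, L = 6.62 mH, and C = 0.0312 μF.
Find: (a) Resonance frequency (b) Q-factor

Step 1 — Resonance condition Im(Z)=0 gives ω₀ = 1/√(LC).
Step 2 — ω₀ = 1/√(0.00662·3.12e-08) = 6.958e+04 rad/s.
Step 3 — f₀ = ω₀/(2π) = 1.107e+04 Hz.
Step 4 — Series Q: Q = ω₀L/R = 6.958e+04·0.00662/310 = 1.486.

(a) f₀ = 1.107e+04 Hz  (b) Q = 1.486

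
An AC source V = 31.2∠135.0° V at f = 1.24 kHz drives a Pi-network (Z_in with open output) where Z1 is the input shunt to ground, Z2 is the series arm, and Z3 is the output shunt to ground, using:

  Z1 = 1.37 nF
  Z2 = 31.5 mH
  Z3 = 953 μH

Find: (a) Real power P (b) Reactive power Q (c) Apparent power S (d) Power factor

Step 1 — Angular frequency: ω = 2π·f = 2π·1240 = 7791 rad/s.
Step 2 — Component impedances:
  Z1: Z = 1/(jωC) = -j/(ω·C) = 0 - j9.369e+04 Ω
  Z2: Z = jωL = j·7791·0.0315 = 0 + j245.4 Ω
  Z3: Z = jωL = j·7791·0.000953 = 0 + j7.425 Ω
Step 3 — With open output, the series arm Z2 and the output shunt Z3 appear in series to ground: Z2 + Z3 = 0 + j252.8 Ω.
Step 4 — Parallel with input shunt Z1: Z_in = Z1 || (Z2 + Z3) = 0 + j253.5 Ω = 253.5∠90.0° Ω.
Step 5 — Source phasor: V = 31.2∠135.0° V = -22.06 + j22.06 V.
Step 6 — Current: I = V / Z = 0.08702 + j0.08702 A = 0.1231∠45.0° A.
Step 7 — Complex power: S = V·I* = 0 + j3.84 VA.
Step 8 — Real power: P = Re(S) = 0 W.
Step 9 — Reactive power: Q = Im(S) = 3.84 VAR.
Step 10 — Apparent power: |S| = 3.84 VA.
Step 11 — Power factor: PF = P/|S| = 0 (lagging).

(a) P = 0 W  (b) Q = 3.84 VAR  (c) S = 3.84 VA  (d) PF = 0 (lagging)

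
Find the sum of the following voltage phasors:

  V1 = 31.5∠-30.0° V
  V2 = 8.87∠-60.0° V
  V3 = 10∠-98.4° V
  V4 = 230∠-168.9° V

Step 1 — Convert each phasor to rectangular form:
  V1 = 31.5·(cos(-30.0°) + j·sin(-30.0°)) = 27.28 - j15.75 V
  V2 = 8.87·(cos(-60.0°) + j·sin(-60.0°)) = 4.435 - j7.682 V
  V3 = 10·(cos(-98.4°) + j·sin(-98.4°)) = -1.461 - j9.893 V
  V4 = 230·(cos(-168.9°) + j·sin(-168.9°)) = -225.7 - j44.28 V
Step 2 — Sum components: V_total = -195.4 - j77.6 V.
Step 3 — Convert to polar: |V_total| = 210.3 V, ∠V_total = -158.3°.

V_total = 210.3∠-158.3° V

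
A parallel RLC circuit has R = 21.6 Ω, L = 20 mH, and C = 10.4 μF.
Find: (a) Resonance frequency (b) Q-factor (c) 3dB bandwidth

Step 1 — Resonance: ω₀ = 1/√(LC) = 1/√(0.02·1.04e-05) = 2193 rad/s.
Step 2 — f₀ = ω₀/(2π) = 349 Hz.
Step 3 — Parallel Q: Q = R/(ω₀L) = 21.6/(2193·0.02) = 0.4926.
Step 4 — Bandwidth: Δω = ω₀/Q = 4452 rad/s; BW = Δω/(2π) = 708.5 Hz.

(a) f₀ = 349 Hz  (b) Q = 0.4926  (c) BW = 708.5 Hz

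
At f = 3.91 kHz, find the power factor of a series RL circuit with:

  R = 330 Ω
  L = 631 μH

Step 1 — Angular frequency: ω = 2π·f = 2π·3910 = 2.457e+04 rad/s.
Step 2 — Component impedances:
  R: Z = R = 330 Ω
  L: Z = jωL = j·2.457e+04·0.000631 = 0 + j15.5 Ω
Step 3 — Series combination: Z_total = R + L = 330 + j15.5 Ω = 330.4∠2.7° Ω.
Step 4 — Power factor: PF = cos(φ) = Re(Z)/|Z| = 330/330.36 = 0.9989.
Step 5 — Type: Im(Z) = 15.5 ⇒ lagging (phase φ = 2.7°).

PF = 0.9989 (lagging, φ = 2.7°)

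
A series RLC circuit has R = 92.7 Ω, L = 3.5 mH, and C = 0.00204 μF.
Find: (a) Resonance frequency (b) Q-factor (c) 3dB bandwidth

Step 1 — Resonance condition Im(Z)=0 gives ω₀ = 1/√(LC).
Step 2 — ω₀ = 1/√(0.0035·2.04e-09) = 3.742e+05 rad/s.
Step 3 — f₀ = ω₀/(2π) = 5.956e+04 Hz.
Step 4 — Series Q: Q = ω₀L/R = 3.742e+05·0.0035/92.7 = 14.13.
Step 5 — 3dB bandwidth: Δω = ω₀/Q = 2.649e+04 rad/s; BW = Δω/(2π) = 4215 Hz.

(a) f₀ = 5.956e+04 Hz  (b) Q = 14.13  (c) BW = 4215 Hz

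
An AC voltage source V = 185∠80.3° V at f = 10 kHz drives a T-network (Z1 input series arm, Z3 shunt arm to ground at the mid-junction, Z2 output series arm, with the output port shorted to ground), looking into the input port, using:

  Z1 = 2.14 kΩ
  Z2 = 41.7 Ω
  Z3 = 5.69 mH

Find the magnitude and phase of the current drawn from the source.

Step 1 — Angular frequency: ω = 2π·f = 2π·1e+04 = 6.283e+04 rad/s.
Step 2 — Component impedances:
  Z1: Z = R = 2140 Ω
  Z2: Z = R = 41.7 Ω
  Z3: Z = jωL = j·6.283e+04·0.00569 = 0 + j357.5 Ω
Step 3 — With the output port shorted to ground, the output series arm Z2 runs from the junction to ground; the shunt arm Z3 also runs from the junction to ground. They appear in parallel: Z3 || Z2 = 41.14 + j4.799 Ω.
Step 4 — Series with input arm Z1: Z_in = Z1 + (Z3 || Z2) = 2181 + j4.799 Ω = 2181∠0.1° Ω.
Step 5 — Source phasor: V = 185∠80.3° V = 31.17 + j182.4 V.
Step 6 — Ohm's law: I = V / Z_total = (31.17 + j182.4) / (2181 + j4.799) = 0.01447 + j0.08357 A.
Step 7 — Convert to polar: |I| = 0.08482 A, ∠I = 80.2°.

I = 0.08482∠80.2° A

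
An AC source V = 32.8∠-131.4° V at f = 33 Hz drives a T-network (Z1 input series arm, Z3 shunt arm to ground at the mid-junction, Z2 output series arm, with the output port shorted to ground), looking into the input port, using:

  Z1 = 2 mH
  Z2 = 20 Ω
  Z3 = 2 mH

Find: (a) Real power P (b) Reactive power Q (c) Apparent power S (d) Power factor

Step 1 — Angular frequency: ω = 2π·f = 2π·33 = 207.3 rad/s.
Step 2 — Component impedances:
  Z1: Z = jωL = j·207.3·0.002 = 0 + j0.4147 Ω
  Z2: Z = R = 20 Ω
  Z3: Z = jωL = j·207.3·0.002 = 0 + j0.4147 Ω
Step 3 — With the output port shorted to ground, the output series arm Z2 runs from the junction to ground; the shunt arm Z3 also runs from the junction to ground. They appear in parallel: Z3 || Z2 = 0.008595 + j0.4145 Ω.
Step 4 — Series with input arm Z1: Z_in = Z1 + (Z3 || Z2) = 0.008595 + j0.8292 Ω = 0.8292∠89.4° Ω.
Step 5 — Source phasor: V = 32.8∠-131.4° V = -21.69 - j24.6 V.
Step 6 — Current: I = V / Z = -29.94 + j25.85 A = 39.55∠139.2° A.
Step 7 — Complex power: S = V·I* = 13.45 + j1297 VA.
Step 8 — Real power: P = Re(S) = 13.45 W.
Step 9 — Reactive power: Q = Im(S) = 1297 VAR.
Step 10 — Apparent power: |S| = 1297 VA.
Step 11 — Power factor: PF = P/|S| = 0.01036 (lagging).

(a) P = 13.45 W  (b) Q = 1297 VAR  (c) S = 1297 VA  (d) PF = 0.01036 (lagging)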